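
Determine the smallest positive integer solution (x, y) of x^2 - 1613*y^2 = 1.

First expand sqrt(1613) as a continued fraction. With x_i = (sqrt(1613) + m_i)/d_i and (m_0, d_0) = (0, 1): a_0 = floor(sqrt(1613)) = 40, since 40^2 = 1600 <= 1613 < 1681 = 41^2.
Iterate m_{i+1} = d_i*a_i - m_i, d_{i+1} = (1613 - m_{i+1}^2)/d_i, a_{i+1} = floor((a_0 + m_{i+1})/d_{i+1}):
  m_1 = 1*40 - 0 = 40, d_1 = (1613 - 40^2)/1 = 13/1 = 13, a_1 = floor((40 + 40)/13) = 6.
  m_2 = 13*6 - 40 = 38, d_2 = (1613 - 38^2)/13 = 169/13 = 13, a_2 = floor((40 + 38)/13) = 6.
  m_3 = 13*6 - 38 = 40, d_3 = (1613 - 40^2)/13 = 13/13 = 1, a_3 = floor((40 + 40)/1) = 80.
  m_4 = 1*80 - 40 = 40, d_4 = (1613 - 40^2)/1 = 13/1 = 13: (m_4, d_4) = (m_1, d_1) = (40, 13), so from here the quotients repeat a_1, ..., a_3; the period length is 3.
So sqrt(1613) = [40; (6, 6, 80)] with period length k = 3.
k is odd, so (p_{k-1}, q_{k-1}) only solves x^2 - 1613y^2 = -1 and the fundamental solution of x^2 - 1613y^2 = 1 is (p_{2k-1}, q_{2k-1}) = (p_5, q_5); compute convergents through index 5, running through the period twice.
Convergents (p_i = a_i*p_{i-1} + p_{i-2}, q_i = a_i*q_{i-1} + q_{i-2} with p_{-2}=0, p_{-1}=1, q_{-2}=1, q_{-1}=0):
  i=0: a_0=40, p_0 = 40*1 + 0 = 40, q_0 = 40*0 + 1 = 1.
  i=1: a_1=6, p_1 = 6*40 + 1 = 241, q_1 = 6*1 + 0 = 6.
  i=2: a_2=6, p_2 = 6*241 + 40 = 1486, q_2 = 6*6 + 1 = 37.
  i=3: a_3=80, p_3 = 80*1486 + 241 = 119121, q_3 = 80*37 + 6 = 2966.
  i=4: a_4=6, p_4 = 6*119121 + 1486 = 716212, q_4 = 6*2966 + 37 = 17833.
  i=5: a_5=6, p_5 = 6*716212 + 119121 = 4416393, q_5 = 6*17833 + 2966 = 109964.
Indeed p_2^2 - 1613*q_2^2 = 2208196 - 2208197 = -1, not +1.
Check: 4416393^2 - 1613*109964^2 = 19504527130449 - 19504527130448 = 1, so (x, y) = (4416393, 109964) solves the equation, and by the theorem it is the least positive solution.

(x, y) = (4416393, 109964)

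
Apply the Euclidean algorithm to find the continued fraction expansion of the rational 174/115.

Run the Euclidean algorithm on 174 and 115; the successive quotients are the partial quotients a_0, a_1, ... (each step inverts the fractional part left over by the previous one):
  174 = 1*115 + 59, so a_0 = 1.
  115 = 1*59 + 56, so a_1 = 1.
  59 = 1*56 + 3, so a_2 = 1.
  56 = 18*3 + 2, so a_3 = 18.
  3 = 1*2 + 1, so a_4 = 1.
  2 = 2*1 + 0, so a_5 = 2.
The remainder reaches 0 after 6 divisions, so the expansion has 6 partial quotients, read off in order.

[1; 1, 1, 18, 1, 2]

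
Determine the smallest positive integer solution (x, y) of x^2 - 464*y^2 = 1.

First expand sqrt(464) as a continued fraction. With x_i = (sqrt(464) + m_i)/d_i and (m_0, d_0) = (0, 1): a_0 = floor(sqrt(464)) = 21, since 21^2 = 441 <= 464 < 484 = 22^2.
Iterate m_{i+1} = d_i*a_i - m_i, d_{i+1} = (464 - m_{i+1}^2)/d_i, a_{i+1} = floor((a_0 + m_{i+1})/d_{i+1}):
  m_1 = 1*21 - 0 = 21, d_1 = (464 - 21^2)/1 = 23/1 = 23, a_1 = floor((21 + 21)/23) = 1.
  m_2 = 23*1 - 21 = 2, d_2 = (464 - 2^2)/23 = 460/23 = 20, a_2 = floor((21 + 2)/20) = 1.
  m_3 = 20*1 - 2 = 18, d_3 = (464 - 18^2)/20 = 140/20 = 7, a_3 = floor((21 + 18)/7) = 5.
  m_4 = 7*5 - 18 = 17, d_4 = (464 - 17^2)/7 = 175/7 = 25, a_4 = floor((21 + 17)/25) = 1.
  m_5 = 25*1 - 17 = 8, d_5 = (464 - 8^2)/25 = 400/25 = 16, a_5 = floor((21 + 8)/16) = 1.
  m_6 = 16*1 - 8 = 8, d_6 = (464 - 8^2)/16 = 400/16 = 25, a_6 = floor((21 + 8)/25) = 1.
  m_7 = 25*1 - 8 = 17, d_7 = (464 - 17^2)/25 = 175/25 = 7, a_7 = floor((21 + 17)/7) = 5.
  m_8 = 7*5 - 17 = 18, d_8 = (464 - 18^2)/7 = 140/7 = 20, a_8 = floor((21 + 18)/20) = 1.
  m_9 = 20*1 - 18 = 2, d_9 = (464 - 2^2)/20 = 460/20 = 23, a_9 = floor((21 + 2)/23) = 1.
  m_10 = 23*1 - 2 = 21, d_10 = (464 - 21^2)/23 = 23/23 = 1, a_10 = floor((21 + 21)/1) = 42.
  m_11 = 1*42 - 21 = 21, d_11 = (464 - 21^2)/1 = 23/1 = 23: (m_11, d_11) = (m_1, d_1) = (21, 23), so from here the quotients repeat a_1, ..., a_10; the period length is 10.
So sqrt(464) = [21; (1, 1, 5, 1, 1, 1, 5, 1, 1, 42)] with period length k = 10.
k is even, so the fundamental solution of x^2 - 464y^2 = 1 is (p_{k-1}, q_{k-1}) = (p_9, q_9); compute convergents through index 9.
Convergents (p_i = a_i*p_{i-1} + p_{i-2}, q_i = a_i*q_{i-1} + q_{i-2} with p_{-2}=0, p_{-1}=1, q_{-2}=1, q_{-1}=0):
  i=0: a_0=21, p_0 = 21*1 + 0 = 21, q_0 = 21*0 + 1 = 1.
  i=1: a_1=1, p_1 = 1*21 + 1 = 22, q_1 = 1*1 + 0 = 1.
  i=2: a_2=1, p_2 = 1*22 + 21 = 43, q_2 = 1*1 + 1 = 2.
  i=3: a_3=5, p_3 = 5*43 + 22 = 237, q_3 = 5*2 + 1 = 11.
  i=4: a_4=1, p_4 = 1*237 + 43 = 280, q_4 = 1*11 + 2 = 13.
  i=5: a_5=1, p_5 = 1*280 + 237 = 517, q_5 = 1*13 + 11 = 24.
  i=6: a_6=1, p_6 = 1*517 + 280 = 797, q_6 = 1*24 + 13 = 37.
  i=7: a_7=5, p_7 = 5*797 + 517 = 4502, q_7 = 5*37 + 24 = 209.
  i=8: a_8=1, p_8 = 1*4502 + 797 = 5299, q_8 = 1*209 + 37 = 246.
  i=9: a_9=1, p_9 = 1*5299 + 4502 = 9801, q_9 = 1*246 + 209 = 455.
Check: 9801^2 - 464*455^2 = 96059601 - 96059600 = 1, so (x, y) = (9801, 455) solves the equation, and by the theorem it is the least positive solution.

(x, y) = (9801, 455)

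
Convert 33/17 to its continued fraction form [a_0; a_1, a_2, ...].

Run the Euclidean algorithm on 33 and 17; the successive quotients are the partial quotients a_0, a_1, ... (each step inverts the fractional part left over by the previous one):
  33 = 1*17 + 16, so a_0 = 1.
  17 = 1*16 + 1, so a_1 = 1.
  16 = 16*1 + 0, so a_2 = 16.
The remainder reaches 0 after 3 divisions, so the expansion has 3 partial quotients, read off in order.

[1; 1, 16]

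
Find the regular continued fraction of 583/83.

[7; 41, 2]

Run the Euclidean algorithm on 583 and 83; the successive quotients are the partial quotients a_0, a_1, ... (each step inverts the fractional part left over by the previous one):
  583 = 7*83 + 2, so a_0 = 7.
  83 = 41*2 + 1, so a_1 = 41.
  2 = 2*1 + 0, so a_2 = 2.
The remainder reaches 0 after 3 divisions, so the expansion has 3 partial quotients, read off in order.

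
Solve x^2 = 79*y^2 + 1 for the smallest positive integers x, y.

(x, y) = (80, 9)

First expand sqrt(79) as a continued fraction. With x_i = (sqrt(79) + m_i)/d_i and (m_0, d_0) = (0, 1): a_0 = floor(sqrt(79)) = 8, since 8^2 = 64 <= 79 < 81 = 9^2.
Iterate m_{i+1} = d_i*a_i - m_i, d_{i+1} = (79 - m_{i+1}^2)/d_i, a_{i+1} = floor((a_0 + m_{i+1})/d_{i+1}):
  m_1 = 1*8 - 0 = 8, d_1 = (79 - 8^2)/1 = 15/1 = 15, a_1 = floor((8 + 8)/15) = 1.
  m_2 = 15*1 - 8 = 7, d_2 = (79 - 7^2)/15 = 30/15 = 2, a_2 = floor((8 + 7)/2) = 7.
  m_3 = 2*7 - 7 = 7, d_3 = (79 - 7^2)/2 = 30/2 = 15, a_3 = floor((8 + 7)/15) = 1.
  m_4 = 15*1 - 7 = 8, d_4 = (79 - 8^2)/15 = 15/15 = 1, a_4 = floor((8 + 8)/1) = 16.
  m_5 = 1*16 - 8 = 8, d_5 = (79 - 8^2)/1 = 15/1 = 15: (m_5, d_5) = (m_1, d_1) = (8, 15), so from here the quotients repeat a_1, ..., a_4; the period length is 4.
So sqrt(79) = [8; (1, 7, 1, 16)] with period length k = 4.
k is even, so the fundamental solution of x^2 - 79y^2 = 1 is (p_{k-1}, q_{k-1}) = (p_3, q_3); compute convergents through index 3.
Convergents (p_i = a_i*p_{i-1} + p_{i-2}, q_i = a_i*q_{i-1} + q_{i-2} with p_{-2}=0, p_{-1}=1, q_{-2}=1, q_{-1}=0):
  i=0: a_0=8, p_0 = 8*1 + 0 = 8, q_0 = 8*0 + 1 = 1.
  i=1: a_1=1, p_1 = 1*8 + 1 = 9, q_1 = 1*1 + 0 = 1.
  i=2: a_2=7, p_2 = 7*9 + 8 = 71, q_2 = 7*1 + 1 = 8.
  i=3: a_3=1, p_3 = 1*71 + 9 = 80, q_3 = 1*8 + 1 = 9.
Check: 80^2 - 79*9^2 = 6400 - 6399 = 1, so (x, y) = (80, 9) solves the equation, and by the theorem it is the least positive solution.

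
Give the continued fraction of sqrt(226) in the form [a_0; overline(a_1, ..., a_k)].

Write x_i = (sqrt(226) + m_i)/d_i with (m_0, d_0) = (0, 1). a_0 = floor(sqrt(226)) = 15, since 15^2 = 225 <= 226 < 256 = 16^2.
Iterate m_{i+1} = d_i*a_i - m_i, d_{i+1} = (226 - m_{i+1}^2)/d_i, a_{i+1} = floor((a_0 + m_{i+1})/d_{i+1}):
  m_1 = 1*15 - 0 = 15, d_1 = (226 - 15^2)/1 = 1/1 = 1, a_1 = floor((15 + 15)/1) = 30.
  m_2 = 1*30 - 15 = 15, d_2 = (226 - 15^2)/1 = 1/1 = 1: (m_2, d_2) = (m_1, d_1) = (15, 1), so from here the quotient a_1 repeats; the period length is 1.
Hence the expansion of sqrt(226) is a_0 = 15 followed by the repeating block 30 (period 1).

[15; overline(30)]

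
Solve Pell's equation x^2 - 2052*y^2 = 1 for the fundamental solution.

(x, y) = (13771351, 304010)

First expand sqrt(2052) as a continued fraction. With x_i = (sqrt(2052) + m_i)/d_i and (m_0, d_0) = (0, 1): a_0 = floor(sqrt(2052)) = 45, since 45^2 = 2025 <= 2052 < 2116 = 46^2.
Iterate m_{i+1} = d_i*a_i - m_i, d_{i+1} = (2052 - m_{i+1}^2)/d_i, a_{i+1} = floor((a_0 + m_{i+1})/d_{i+1}):
  m_1 = 1*45 - 0 = 45, d_1 = (2052 - 45^2)/1 = 27/1 = 27, a_1 = floor((45 + 45)/27) = 3.
  m_2 = 27*3 - 45 = 36, d_2 = (2052 - 36^2)/27 = 756/27 = 28, a_2 = floor((45 + 36)/28) = 2.
  m_3 = 28*2 - 36 = 20, d_3 = (2052 - 20^2)/28 = 1652/28 = 59, a_3 = floor((45 + 20)/59) = 1.
  m_4 = 59*1 - 20 = 39, d_4 = (2052 - 39^2)/59 = 531/59 = 9, a_4 = floor((45 + 39)/9) = 9.
  m_5 = 9*9 - 39 = 42, d_5 = (2052 - 42^2)/9 = 288/9 = 32, a_5 = floor((45 + 42)/32) = 2.
  m_6 = 32*2 - 42 = 22, d_6 = (2052 - 22^2)/32 = 1568/32 = 49, a_6 = floor((45 + 22)/49) = 1.
  m_7 = 49*1 - 22 = 27, d_7 = (2052 - 27^2)/49 = 1323/49 = 27, a_7 = floor((45 + 27)/27) = 2.
  m_8 = 27*2 - 27 = 27, d_8 = (2052 - 27^2)/27 = 1323/27 = 49, a_8 = floor((45 + 27)/49) = 1.
  m_9 = 49*1 - 27 = 22, d_9 = (2052 - 22^2)/49 = 1568/49 = 32, a_9 = floor((45 + 22)/32) = 2.
  m_10 = 32*2 - 22 = 42, d_10 = (2052 - 42^2)/32 = 288/32 = 9, a_10 = floor((45 + 42)/9) = 9.
  m_11 = 9*9 - 42 = 39, d_11 = (2052 - 39^2)/9 = 531/9 = 59, a_11 = floor((45 + 39)/59) = 1.
  m_12 = 59*1 - 39 = 20, d_12 = (2052 - 20^2)/59 = 1652/59 = 28, a_12 = floor((45 + 20)/28) = 2.
  m_13 = 28*2 - 20 = 36, d_13 = (2052 - 36^2)/28 = 756/28 = 27, a_13 = floor((45 + 36)/27) = 3.
  m_14 = 27*3 - 36 = 45, d_14 = (2052 - 45^2)/27 = 27/27 = 1, a_14 = floor((45 + 45)/1) = 90.
  m_15 = 1*90 - 45 = 45, d_15 = (2052 - 45^2)/1 = 27/1 = 27: (m_15, d_15) = (m_1, d_1) = (45, 27), so from here the quotients repeat a_1, ..., a_14; the period length is 14.
So sqrt(2052) = [45; (3, 2, 1, 9, 2, 1, 2, 1, 2, 9, 1, 2, 3, 90)] with period length k = 14.
k is even, so the fundamental solution of x^2 - 2052y^2 = 1 is (p_{k-1}, q_{k-1}) = (p_13, q_13); compute convergents through index 13.
Convergents (p_i = a_i*p_{i-1} + p_{i-2}, q_i = a_i*q_{i-1} + q_{i-2} with p_{-2}=0, p_{-1}=1, q_{-2}=1, q_{-1}=0):
  i=0: a_0=45, p_0 = 45*1 + 0 = 45, q_0 = 45*0 + 1 = 1.
  i=1: a_1=3, p_1 = 3*45 + 1 = 136, q_1 = 3*1 + 0 = 3.
  i=2: a_2=2, p_2 = 2*136 + 45 = 317, q_2 = 2*3 + 1 = 7.
  i=3: a_3=1, p_3 = 1*317 + 136 = 453, q_3 = 1*7 + 3 = 10.
  i=4: a_4=9, p_4 = 9*453 + 317 = 4394, q_4 = 9*10 + 7 = 97.
  i=5: a_5=2, p_5 = 2*4394 + 453 = 9241, q_5 = 2*97 + 10 = 204.
  i=6: a_6=1, p_6 = 1*9241 + 4394 = 13635, q_6 = 1*204 + 97 = 301.
  i=7: a_7=2, p_7 = 2*13635 + 9241 = 36511, q_7 = 2*301 + 204 = 806.
  i=8: a_8=1, p_8 = 1*36511 + 13635 = 50146, q_8 = 1*806 + 301 = 1107.
  i=9: a_9=2, p_9 = 2*50146 + 36511 = 136803, q_9 = 2*1107 + 806 = 3020.
  i=10: a_10=9, p_10 = 9*136803 + 50146 = 1281373, q_10 = 9*3020 + 1107 = 28287.
  i=11: a_11=1, p_11 = 1*1281373 + 136803 = 1418176, q_11 = 1*28287 + 3020 = 31307.
  i=12: a_12=2, p_12 = 2*1418176 + 1281373 = 4117725, q_12 = 2*31307 + 28287 = 90901.
  i=13: a_13=3, p_13 = 3*4117725 + 1418176 = 13771351, q_13 = 3*90901 + 31307 = 304010.
Check: 13771351^2 - 2052*304010^2 = 189650108365201 - 189650108365200 = 1, so (x, y) = (13771351, 304010) solves the equation, and by the theorem it is the least positive solution.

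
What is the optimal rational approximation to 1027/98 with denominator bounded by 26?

262/25

Expand x = 1027/98 as a continued fraction with the Euclidean algorithm:
  1027 = 10*98 + 47, so a_0 = 10.
  98 = 2*47 + 4, so a_1 = 2.
  47 = 11*4 + 3, so a_2 = 11.
  4 = 1*3 + 1, so a_3 = 1.
  3 = 3*1 + 0, so a_4 = 3.
so x = [10; 2, 11, 1, 3].
Convergents (p_i = a_i*p_{i-1} + p_{i-2}, q_i = a_i*q_{i-1} + q_{i-2} with p_{-2}=0, p_{-1}=1, q_{-2}=1, q_{-1}=0), until the denominator exceeds 26:
  i=0: a_0=10, p_0 = 10*1 + 0 = 10, q_0 = 10*0 + 1 = 1.
  i=1: a_1=2, p_1 = 2*10 + 1 = 21, q_1 = 2*1 + 0 = 2.
  i=2: a_2=11, p_2 = 11*21 + 10 = 241, q_2 = 11*2 + 1 = 23.
  i=3: a_3=1, p_3 = 1*241 + 21 = 262, q_3 = 1*23 + 2 = 25.
  i=4: a_4=3, p_4 = 3*262 + 241 = 1027, q_4 = 3*25 + 23 = 98.
q_4 = 98 > 26, so the last convergent with denominator <= 26 is p_3/q_3 = 262/25.
The closest fraction with denominator <= 26 is either p_3/q_3 or the intermediate fraction (k*p_3 + p_2)/(k*q_3 + q_2) with the largest k >= 1 whose denominator stays <= 26; these approach x as k grows, and every other convergent or intermediate fraction in range is farther away.
Largest k: floor((26 - q_2)/q_3) = floor((26 - 23)/25) = 0.
Since k = 0, no intermediate fraction beyond p_3/q_3 has denominator <= 26, so the convergent 262/25 is the closest (its error is |1027*25 - 262*98|/(98*25) = 1/2450).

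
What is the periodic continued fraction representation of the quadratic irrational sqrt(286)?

[16; (1, 10, 3, 3, 2, 3, 3, 10, 1, 32)]

Write x_i = (sqrt(286) + m_i)/d_i with (m_0, d_0) = (0, 1). a_0 = floor(sqrt(286)) = 16, since 16^2 = 256 <= 286 < 289 = 17^2.
Iterate m_{i+1} = d_i*a_i - m_i, d_{i+1} = (286 - m_{i+1}^2)/d_i, a_{i+1} = floor((a_0 + m_{i+1})/d_{i+1}):
  m_1 = 1*16 - 0 = 16, d_1 = (286 - 16^2)/1 = 30/1 = 30, a_1 = floor((16 + 16)/30) = 1.
  m_2 = 30*1 - 16 = 14, d_2 = (286 - 14^2)/30 = 90/30 = 3, a_2 = floor((16 + 14)/3) = 10.
  m_3 = 3*10 - 14 = 16, d_3 = (286 - 16^2)/3 = 30/3 = 10, a_3 = floor((16 + 16)/10) = 3.
  m_4 = 10*3 - 16 = 14, d_4 = (286 - 14^2)/10 = 90/10 = 9, a_4 = floor((16 + 14)/9) = 3.
  m_5 = 9*3 - 14 = 13, d_5 = (286 - 13^2)/9 = 117/9 = 13, a_5 = floor((16 + 13)/13) = 2.
  m_6 = 13*2 - 13 = 13, d_6 = (286 - 13^2)/13 = 117/13 = 9, a_6 = floor((16 + 13)/9) = 3.
  m_7 = 9*3 - 13 = 14, d_7 = (286 - 14^2)/9 = 90/9 = 10, a_7 = floor((16 + 14)/10) = 3.
  m_8 = 10*3 - 14 = 16, d_8 = (286 - 16^2)/10 = 30/10 = 3, a_8 = floor((16 + 16)/3) = 10.
  m_9 = 3*10 - 16 = 14, d_9 = (286 - 14^2)/3 = 90/3 = 30, a_9 = floor((16 + 14)/30) = 1.
  m_10 = 30*1 - 14 = 16, d_10 = (286 - 16^2)/30 = 30/30 = 1, a_10 = floor((16 + 16)/1) = 32.
  m_11 = 1*32 - 16 = 16, d_11 = (286 - 16^2)/1 = 30/1 = 30: (m_11, d_11) = (m_1, d_1) = (16, 30), so from here the quotients repeat a_1, ..., a_10; the period length is 10.
Hence the expansion of sqrt(286) is a_0 = 16 followed by the repeating block 1, 10, 3, 3, 2, 3, 3, 10, 1, 32 (period 10).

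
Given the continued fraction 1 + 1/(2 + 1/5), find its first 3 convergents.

Using the convergent recurrence p_i = a_i*p_{i-1} + p_{i-2}, q_i = a_i*q_{i-1} + q_{i-2} with p_{-2}=0, p_{-1}=1, q_{-2}=1, q_{-1}=0:
  i=0: a_0=1, p_0 = 1*1 + 0 = 1, q_0 = 1*0 + 1 = 1.
  i=1: a_1=2, p_1 = 2*1 + 1 = 3, q_1 = 2*1 + 0 = 2.
  i=2: a_2=5, p_2 = 5*3 + 1 = 16, q_2 = 5*2 + 1 = 11.

1/1, 3/2, 16/11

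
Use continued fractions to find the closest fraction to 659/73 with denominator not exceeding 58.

334/37

Expand x = 659/73 as a continued fraction with the Euclidean algorithm:
  659 = 9*73 + 2, so a_0 = 9.
  73 = 36*2 + 1, so a_1 = 36.
  2 = 2*1 + 0, so a_2 = 2.
so x = [9; 36, 2].
Convergents (p_i = a_i*p_{i-1} + p_{i-2}, q_i = a_i*q_{i-1} + q_{i-2} with p_{-2}=0, p_{-1}=1, q_{-2}=1, q_{-1}=0), until the denominator exceeds 58:
  i=0: a_0=9, p_0 = 9*1 + 0 = 9, q_0 = 9*0 + 1 = 1.
  i=1: a_1=36, p_1 = 36*9 + 1 = 325, q_1 = 36*1 + 0 = 36.
  i=2: a_2=2, p_2 = 2*325 + 9 = 659, q_2 = 2*36 + 1 = 73.
q_2 = 73 > 58, so the last convergent with denominator <= 58 is p_1/q_1 = 325/36.
The closest fraction with denominator <= 58 is either p_1/q_1 or the intermediate fraction (k*p_1 + p_0)/(k*q_1 + q_0) with the largest k >= 1 whose denominator stays <= 58; these approach x as k grows, and every other convergent or intermediate fraction in range is farther away.
Largest k: floor((58 - q_0)/q_1) = floor((58 - 1)/36) = 1.
That gives (1*325 + 9)/(1*36 + 1) = 334/37.
Compare the errors: |x - 325/36| = |659*36 - 325*73|/(73*36) = 1/2628, and |x - 334/37| = |659*37 - 334*73|/(73*37) = 1/2701.
Cross-multiplying, 1*2628 = 2628 < 2701 = 1*2701, so 1/2701 is smaller: the intermediate fraction 334/37 is closer to x than 325/36.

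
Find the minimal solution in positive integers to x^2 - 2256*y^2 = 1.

First expand sqrt(2256) as a continued fraction. With x_i = (sqrt(2256) + m_i)/d_i and (m_0, d_0) = (0, 1): a_0 = floor(sqrt(2256)) = 47, since 47^2 = 2209 <= 2256 < 2304 = 48^2.
Iterate m_{i+1} = d_i*a_i - m_i, d_{i+1} = (2256 - m_{i+1}^2)/d_i, a_{i+1} = floor((a_0 + m_{i+1})/d_{i+1}):
  m_1 = 1*47 - 0 = 47, d_1 = (2256 - 47^2)/1 = 47/1 = 47, a_1 = floor((47 + 47)/47) = 2.
  m_2 = 47*2 - 47 = 47, d_2 = (2256 - 47^2)/47 = 47/47 = 1, a_2 = floor((47 + 47)/1) = 94.
  m_3 = 1*94 - 47 = 47, d_3 = (2256 - 47^2)/1 = 47/1 = 47: (m_3, d_3) = (m_1, d_1) = (47, 47), so from here the quotients repeat a_1, a_2; the period length is 2.
So sqrt(2256) = [47; (2, 94)] with period length k = 2.
k is even, so the fundamental solution of x^2 - 2256y^2 = 1 is (p_{k-1}, q_{k-1}) = (p_1, q_1); compute convergents through index 1.
Convergents (p_i = a_i*p_{i-1} + p_{i-2}, q_i = a_i*q_{i-1} + q_{i-2} with p_{-2}=0, p_{-1}=1, q_{-2}=1, q_{-1}=0):
  i=0: a_0=47, p_0 = 47*1 + 0 = 47, q_0 = 47*0 + 1 = 1.
  i=1: a_1=2, p_1 = 2*47 + 1 = 95, q_1 = 2*1 + 0 = 2.
Check: 95^2 - 2256*2^2 = 9025 - 9024 = 1, so (x, y) = (95, 2) solves the equation, and by the theorem it is the least positive solution.

(x, y) = (95, 2)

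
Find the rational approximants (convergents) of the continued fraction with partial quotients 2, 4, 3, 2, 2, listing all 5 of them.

2/1, 9/4, 29/13, 67/30, 163/73

Using the convergent recurrence p_i = a_i*p_{i-1} + p_{i-2}, q_i = a_i*q_{i-1} + q_{i-2} with p_{-2}=0, p_{-1}=1, q_{-2}=1, q_{-1}=0:
  i=0: a_0=2, p_0 = 2*1 + 0 = 2, q_0 = 2*0 + 1 = 1.
  i=1: a_1=4, p_1 = 4*2 + 1 = 9, q_1 = 4*1 + 0 = 4.
  i=2: a_2=3, p_2 = 3*9 + 2 = 29, q_2 = 3*4 + 1 = 13.
  i=3: a_3=2, p_3 = 2*29 + 9 = 67, q_3 = 2*13 + 4 = 30.
  i=4: a_4=2, p_4 = 2*67 + 29 = 163, q_4 = 2*30 + 13 = 73.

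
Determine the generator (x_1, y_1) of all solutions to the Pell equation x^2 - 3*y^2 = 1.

(x, y) = (2, 1)

First expand sqrt(3) as a continued fraction. With x_i = (sqrt(3) + m_i)/d_i and (m_0, d_0) = (0, 1): a_0 = floor(sqrt(3)) = 1, since 1^2 = 1 <= 3 < 4 = 2^2.
Iterate m_{i+1} = d_i*a_i - m_i, d_{i+1} = (3 - m_{i+1}^2)/d_i, a_{i+1} = floor((a_0 + m_{i+1})/d_{i+1}):
  m_1 = 1*1 - 0 = 1, d_1 = (3 - 1^2)/1 = 2/1 = 2, a_1 = floor((1 + 1)/2) = 1.
  m_2 = 2*1 - 1 = 1, d_2 = (3 - 1^2)/2 = 2/2 = 1, a_2 = floor((1 + 1)/1) = 2.
  m_3 = 1*2 - 1 = 1, d_3 = (3 - 1^2)/1 = 2/1 = 2: (m_3, d_3) = (m_1, d_1) = (1, 2), so from here the quotients repeat a_1, a_2; the period length is 2.
So sqrt(3) = [1; (1, 2)] with period length k = 2.
k is even, so the fundamental solution of x^2 - 3y^2 = 1 is (p_{k-1}, q_{k-1}) = (p_1, q_1); compute convergents through index 1.
Convergents (p_i = a_i*p_{i-1} + p_{i-2}, q_i = a_i*q_{i-1} + q_{i-2} with p_{-2}=0, p_{-1}=1, q_{-2}=1, q_{-1}=0):
  i=0: a_0=1, p_0 = 1*1 + 0 = 1, q_0 = 1*0 + 1 = 1.
  i=1: a_1=1, p_1 = 1*1 + 1 = 2, q_1 = 1*1 + 0 = 1.
Check: 2^2 - 3*1^2 = 4 - 3 = 1, so (x, y) = (2, 1) solves the equation, and by the theorem it is the least positive solution.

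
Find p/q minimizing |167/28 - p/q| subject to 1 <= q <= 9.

6/1

Expand x = 167/28 as a continued fraction with the Euclidean algorithm:
  167 = 5*28 + 27, so a_0 = 5.
  28 = 1*27 + 1, so a_1 = 1.
  27 = 27*1 + 0, so a_2 = 27.
so x = [5; 1, 27].
Convergents (p_i = a_i*p_{i-1} + p_{i-2}, q_i = a_i*q_{i-1} + q_{i-2} with p_{-2}=0, p_{-1}=1, q_{-2}=1, q_{-1}=0), until the denominator exceeds 9:
  i=0: a_0=5, p_0 = 5*1 + 0 = 5, q_0 = 5*0 + 1 = 1.
  i=1: a_1=1, p_1 = 1*5 + 1 = 6, q_1 = 1*1 + 0 = 1.
  i=2: a_2=27, p_2 = 27*6 + 5 = 167, q_2 = 27*1 + 1 = 28.
q_2 = 28 > 9, so the last convergent with denominator <= 9 is p_1/q_1 = 6/1.
The closest fraction with denominator <= 9 is either p_1/q_1 or the intermediate fraction (k*p_1 + p_0)/(k*q_1 + q_0) with the largest k >= 1 whose denominator stays <= 9; these approach x as k grows, and every other convergent or intermediate fraction in range is farther away.
Largest k: floor((9 - q_0)/q_1) = floor((9 - 1)/1) = 8.
That gives (8*6 + 5)/(8*1 + 1) = 53/9.
Compare the errors: |x - 6/1| = |167*1 - 6*28|/(28*1) = 1/28, and |x - 53/9| = |167*9 - 53*28|/(28*9) = 19/252.
Cross-multiplying, 1*252 = 252 < 532 = 19*28, so 1/28 is smaller: the convergent 6/1 is closer to x than 53/9.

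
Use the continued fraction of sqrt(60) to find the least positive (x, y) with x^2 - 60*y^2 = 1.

First expand sqrt(60) as a continued fraction. With x_i = (sqrt(60) + m_i)/d_i and (m_0, d_0) = (0, 1): a_0 = floor(sqrt(60)) = 7, since 7^2 = 49 <= 60 < 64 = 8^2.
Iterate m_{i+1} = d_i*a_i - m_i, d_{i+1} = (60 - m_{i+1}^2)/d_i, a_{i+1} = floor((a_0 + m_{i+1})/d_{i+1}):
  m_1 = 1*7 - 0 = 7, d_1 = (60 - 7^2)/1 = 11/1 = 11, a_1 = floor((7 + 7)/11) = 1.
  m_2 = 11*1 - 7 = 4, d_2 = (60 - 4^2)/11 = 44/11 = 4, a_2 = floor((7 + 4)/4) = 2.
  m_3 = 4*2 - 4 = 4, d_3 = (60 - 4^2)/4 = 44/4 = 11, a_3 = floor((7 + 4)/11) = 1.
  m_4 = 11*1 - 4 = 7, d_4 = (60 - 7^2)/11 = 11/11 = 1, a_4 = floor((7 + 7)/1) = 14.
  m_5 = 1*14 - 7 = 7, d_5 = (60 - 7^2)/1 = 11/1 = 11: (m_5, d_5) = (m_1, d_1) = (7, 11), so from here the quotients repeat a_1, ..., a_4; the period length is 4.
So sqrt(60) = [7; (1, 2, 1, 14)] with period length k = 4.
k is even, so the fundamental solution of x^2 - 60y^2 = 1 is (p_{k-1}, q_{k-1}) = (p_3, q_3); compute convergents through index 3.
Convergents (p_i = a_i*p_{i-1} + p_{i-2}, q_i = a_i*q_{i-1} + q_{i-2} with p_{-2}=0, p_{-1}=1, q_{-2}=1, q_{-1}=0):
  i=0: a_0=7, p_0 = 7*1 + 0 = 7, q_0 = 7*0 + 1 = 1.
  i=1: a_1=1, p_1 = 1*7 + 1 = 8, q_1 = 1*1 + 0 = 1.
  i=2: a_2=2, p_2 = 2*8 + 7 = 23, q_2 = 2*1 + 1 = 3.
  i=3: a_3=1, p_3 = 1*23 + 8 = 31, q_3 = 1*3 + 1 = 4.
Check: 31^2 - 60*4^2 = 961 - 960 = 1, so (x, y) = (31, 4) solves the equation, and by the theorem it is the least positive solution.

(x, y) = (31, 4)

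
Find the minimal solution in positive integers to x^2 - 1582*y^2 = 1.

First expand sqrt(1582) as a continued fraction. With x_i = (sqrt(1582) + m_i)/d_i and (m_0, d_0) = (0, 1): a_0 = floor(sqrt(1582)) = 39, since 39^2 = 1521 <= 1582 < 1600 = 40^2.
Iterate m_{i+1} = d_i*a_i - m_i, d_{i+1} = (1582 - m_{i+1}^2)/d_i, a_{i+1} = floor((a_0 + m_{i+1})/d_{i+1}):
  m_1 = 1*39 - 0 = 39, d_1 = (1582 - 39^2)/1 = 61/1 = 61, a_1 = floor((39 + 39)/61) = 1.
  m_2 = 61*1 - 39 = 22, d_2 = (1582 - 22^2)/61 = 1098/61 = 18, a_2 = floor((39 + 22)/18) = 3.
  m_3 = 18*3 - 22 = 32, d_3 = (1582 - 32^2)/18 = 558/18 = 31, a_3 = floor((39 + 32)/31) = 2.
  m_4 = 31*2 - 32 = 30, d_4 = (1582 - 30^2)/31 = 682/31 = 22, a_4 = floor((39 + 30)/22) = 3.
  m_5 = 22*3 - 30 = 36, d_5 = (1582 - 36^2)/22 = 286/22 = 13, a_5 = floor((39 + 36)/13) = 5.
  m_6 = 13*5 - 36 = 29, d_6 = (1582 - 29^2)/13 = 741/13 = 57, a_6 = floor((39 + 29)/57) = 1.
  m_7 = 57*1 - 29 = 28, d_7 = (1582 - 28^2)/57 = 798/57 = 14, a_7 = floor((39 + 28)/14) = 4.
  m_8 = 14*4 - 28 = 28, d_8 = (1582 - 28^2)/14 = 798/14 = 57, a_8 = floor((39 + 28)/57) = 1.
  m_9 = 57*1 - 28 = 29, d_9 = (1582 - 29^2)/57 = 741/57 = 13, a_9 = floor((39 + 29)/13) = 5.
  m_10 = 13*5 - 29 = 36, d_10 = (1582 - 36^2)/13 = 286/13 = 22, a_10 = floor((39 + 36)/22) = 3.
  m_11 = 22*3 - 36 = 30, d_11 = (1582 - 30^2)/22 = 682/22 = 31, a_11 = floor((39 + 30)/31) = 2.
  m_12 = 31*2 - 30 = 32, d_12 = (1582 - 32^2)/31 = 558/31 = 18, a_12 = floor((39 + 32)/18) = 3.
  m_13 = 18*3 - 32 = 22, d_13 = (1582 - 22^2)/18 = 1098/18 = 61, a_13 = floor((39 + 22)/61) = 1.
  m_14 = 61*1 - 22 = 39, d_14 = (1582 - 39^2)/61 = 61/61 = 1, a_14 = floor((39 + 39)/1) = 78.
  m_15 = 1*78 - 39 = 39, d_15 = (1582 - 39^2)/1 = 61/1 = 61: (m_15, d_15) = (m_1, d_1) = (39, 61), so from here the quotients repeat a_1, ..., a_14; the period length is 14.
So sqrt(1582) = [39; (1, 3, 2, 3, 5, 1, 4, 1, 5, 3, 2, 3, 1, 78)] with period length k = 14.
k is even, so the fundamental solution of x^2 - 1582y^2 = 1 is (p_{k-1}, q_{k-1}) = (p_13, q_13); compute convergents through index 13.
Convergents (p_i = a_i*p_{i-1} + p_{i-2}, q_i = a_i*q_{i-1} + q_{i-2} with p_{-2}=0, p_{-1}=1, q_{-2}=1, q_{-1}=0):
  i=0: a_0=39, p_0 = 39*1 + 0 = 39, q_0 = 39*0 + 1 = 1.
  i=1: a_1=1, p_1 = 1*39 + 1 = 40, q_1 = 1*1 + 0 = 1.
  i=2: a_2=3, p_2 = 3*40 + 39 = 159, q_2 = 3*1 + 1 = 4.
  i=3: a_3=2, p_3 = 2*159 + 40 = 358, q_3 = 2*4 + 1 = 9.
  i=4: a_4=3, p_4 = 3*358 + 159 = 1233, q_4 = 3*9 + 4 = 31.
  i=5: a_5=5, p_5 = 5*1233 + 358 = 6523, q_5 = 5*31 + 9 = 164.
  i=6: a_6=1, p_6 = 1*6523 + 1233 = 7756, q_6 = 1*164 + 31 = 195.
  i=7: a_7=4, p_7 = 4*7756 + 6523 = 37547, q_7 = 4*195 + 164 = 944.
  i=8: a_8=1, p_8 = 1*37547 + 7756 = 45303, q_8 = 1*944 + 195 = 1139.
  i=9: a_9=5, p_9 = 5*45303 + 37547 = 264062, q_9 = 5*1139 + 944 = 6639.
  i=10: a_10=3, p_10 = 3*264062 + 45303 = 837489, q_10 = 3*6639 + 1139 = 21056.
  i=11: a_11=2, p_11 = 2*837489 + 264062 = 1939040, q_11 = 2*21056 + 6639 = 48751.
  i=12: a_12=3, p_12 = 3*1939040 + 837489 = 6654609, q_12 = 3*48751 + 21056 = 167309.
  i=13: a_13=1, p_13 = 1*6654609 + 1939040 = 8593649, q_13 = 1*167309 + 48751 = 216060.
Check: 8593649^2 - 1582*216060^2 = 73850803135201 - 73850803135200 = 1, so (x, y) = (8593649, 216060) solves the equation, and by the theorem it is the least positive solution.

(x, y) = (8593649, 216060)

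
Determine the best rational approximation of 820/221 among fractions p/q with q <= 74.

Expand x = 820/221 as a continued fraction with the Euclidean algorithm:
  820 = 3*221 + 157, so a_0 = 3.
  221 = 1*157 + 64, so a_1 = 1.
  157 = 2*64 + 29, so a_2 = 2.
  64 = 2*29 + 6, so a_3 = 2.
  29 = 4*6 + 5, so a_4 = 4.
  6 = 1*5 + 1, so a_5 = 1.
  5 = 5*1 + 0, so a_6 = 5.
so x = [3; 1, 2, 2, 4, 1, 5].
Convergents (p_i = a_i*p_{i-1} + p_{i-2}, q_i = a_i*q_{i-1} + q_{i-2} with p_{-2}=0, p_{-1}=1, q_{-2}=1, q_{-1}=0), until the denominator exceeds 74:
  i=0: a_0=3, p_0 = 3*1 + 0 = 3, q_0 = 3*0 + 1 = 1.
  i=1: a_1=1, p_1 = 1*3 + 1 = 4, q_1 = 1*1 + 0 = 1.
  i=2: a_2=2, p_2 = 2*4 + 3 = 11, q_2 = 2*1 + 1 = 3.
  i=3: a_3=2, p_3 = 2*11 + 4 = 26, q_3 = 2*3 + 1 = 7.
  i=4: a_4=4, p_4 = 4*26 + 11 = 115, q_4 = 4*7 + 3 = 31.
  i=5: a_5=1, p_5 = 1*115 + 26 = 141, q_5 = 1*31 + 7 = 38.
  i=6: a_6=5, p_6 = 5*141 + 115 = 820, q_6 = 5*38 + 31 = 221.
q_6 = 221 > 74, so the last convergent with denominator <= 74 is p_5/q_5 = 141/38.
The closest fraction with denominator <= 74 is either p_5/q_5 or the intermediate fraction (k*p_5 + p_4)/(k*q_5 + q_4) with the largest k >= 1 whose denominator stays <= 74; these approach x as k grows, and every other convergent or intermediate fraction in range is farther away.
Largest k: floor((74 - q_4)/q_5) = floor((74 - 31)/38) = 1.
That gives (1*141 + 115)/(1*38 + 31) = 256/69.
Compare the errors: |x - 141/38| = |820*38 - 141*221|/(221*38) = 1/8398, and |x - 256/69| = |820*69 - 256*221|/(221*69) = 4/15249.
Cross-multiplying, 1*15249 = 15249 < 33592 = 4*8398, so 1/8398 is smaller: the convergent 141/38 is closer to x than 256/69.

141/38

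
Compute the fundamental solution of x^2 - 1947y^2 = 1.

First expand sqrt(1947) as a continued fraction. With x_i = (sqrt(1947) + m_i)/d_i and (m_0, d_0) = (0, 1): a_0 = floor(sqrt(1947)) = 44, since 44^2 = 1936 <= 1947 < 2025 = 45^2.
Iterate m_{i+1} = d_i*a_i - m_i, d_{i+1} = (1947 - m_{i+1}^2)/d_i, a_{i+1} = floor((a_0 + m_{i+1})/d_{i+1}):
  m_1 = 1*44 - 0 = 44, d_1 = (1947 - 44^2)/1 = 11/1 = 11, a_1 = floor((44 + 44)/11) = 8.
  m_2 = 11*8 - 44 = 44, d_2 = (1947 - 44^2)/11 = 11/11 = 1, a_2 = floor((44 + 44)/1) = 88.
  m_3 = 1*88 - 44 = 44, d_3 = (1947 - 44^2)/1 = 11/1 = 11: (m_3, d_3) = (m_1, d_1) = (44, 11), so from here the quotients repeat a_1, a_2; the period length is 2.
So sqrt(1947) = [44; (8, 88)] with period length k = 2.
k is even, so the fundamental solution of x^2 - 1947y^2 = 1 is (p_{k-1}, q_{k-1}) = (p_1, q_1); compute convergents through index 1.
Convergents (p_i = a_i*p_{i-1} + p_{i-2}, q_i = a_i*q_{i-1} + q_{i-2} with p_{-2}=0, p_{-1}=1, q_{-2}=1, q_{-1}=0):
  i=0: a_0=44, p_0 = 44*1 + 0 = 44, q_0 = 44*0 + 1 = 1.
  i=1: a_1=8, p_1 = 8*44 + 1 = 353, q_1 = 8*1 + 0 = 8.
Check: 353^2 - 1947*8^2 = 124609 - 124608 = 1, so (x, y) = (353, 8) solves the equation, and by the theorem it is the least positive solution.

(x, y) = (353, 8)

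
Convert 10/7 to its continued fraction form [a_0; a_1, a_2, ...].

Run the Euclidean algorithm on 10 and 7; the successive quotients are the partial quotients a_0, a_1, ... (each step inverts the fractional part left over by the previous one):
  10 = 1*7 + 3, so a_0 = 1.
  7 = 2*3 + 1, so a_1 = 2.
  3 = 3*1 + 0, so a_2 = 3.
The remainder reaches 0 after 3 divisions, so the expansion has 3 partial quotients, read off in order.

[1; 2, 3]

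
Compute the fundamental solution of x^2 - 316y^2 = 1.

(x, y) = (12799, 720)

First expand sqrt(316) as a continued fraction. With x_i = (sqrt(316) + m_i)/d_i and (m_0, d_0) = (0, 1): a_0 = floor(sqrt(316)) = 17, since 17^2 = 289 <= 316 < 324 = 18^2.
Iterate m_{i+1} = d_i*a_i - m_i, d_{i+1} = (316 - m_{i+1}^2)/d_i, a_{i+1} = floor((a_0 + m_{i+1})/d_{i+1}):
  m_1 = 1*17 - 0 = 17, d_1 = (316 - 17^2)/1 = 27/1 = 27, a_1 = floor((17 + 17)/27) = 1.
  m_2 = 27*1 - 17 = 10, d_2 = (316 - 10^2)/27 = 216/27 = 8, a_2 = floor((17 + 10)/8) = 3.
  m_3 = 8*3 - 10 = 14, d_3 = (316 - 14^2)/8 = 120/8 = 15, a_3 = floor((17 + 14)/15) = 2.
  m_4 = 15*2 - 14 = 16, d_4 = (316 - 16^2)/15 = 60/15 = 4, a_4 = floor((17 + 16)/4) = 8.
  m_5 = 4*8 - 16 = 16, d_5 = (316 - 16^2)/4 = 60/4 = 15, a_5 = floor((17 + 16)/15) = 2.
  m_6 = 15*2 - 16 = 14, d_6 = (316 - 14^2)/15 = 120/15 = 8, a_6 = floor((17 + 14)/8) = 3.
  m_7 = 8*3 - 14 = 10, d_7 = (316 - 10^2)/8 = 216/8 = 27, a_7 = floor((17 + 10)/27) = 1.
  m_8 = 27*1 - 10 = 17, d_8 = (316 - 17^2)/27 = 27/27 = 1, a_8 = floor((17 + 17)/1) = 34.
  m_9 = 1*34 - 17 = 17, d_9 = (316 - 17^2)/1 = 27/1 = 27: (m_9, d_9) = (m_1, d_1) = (17, 27), so from here the quotients repeat a_1, ..., a_8; the period length is 8.
So sqrt(316) = [17; (1, 3, 2, 8, 2, 3, 1, 34)] with period length k = 8.
k is even, so the fundamental solution of x^2 - 316y^2 = 1 is (p_{k-1}, q_{k-1}) = (p_7, q_7); compute convergents through index 7.
Convergents (p_i = a_i*p_{i-1} + p_{i-2}, q_i = a_i*q_{i-1} + q_{i-2} with p_{-2}=0, p_{-1}=1, q_{-2}=1, q_{-1}=0):
  i=0: a_0=17, p_0 = 17*1 + 0 = 17, q_0 = 17*0 + 1 = 1.
  i=1: a_1=1, p_1 = 1*17 + 1 = 18, q_1 = 1*1 + 0 = 1.
  i=2: a_2=3, p_2 = 3*18 + 17 = 71, q_2 = 3*1 + 1 = 4.
  i=3: a_3=2, p_3 = 2*71 + 18 = 160, q_3 = 2*4 + 1 = 9.
  i=4: a_4=8, p_4 = 8*160 + 71 = 1351, q_4 = 8*9 + 4 = 76.
  i=5: a_5=2, p_5 = 2*1351 + 160 = 2862, q_5 = 2*76 + 9 = 161.
  i=6: a_6=3, p_6 = 3*2862 + 1351 = 9937, q_6 = 3*161 + 76 = 559.
  i=7: a_7=1, p_7 = 1*9937 + 2862 = 12799, q_7 = 1*559 + 161 = 720.
Check: 12799^2 - 316*720^2 = 163814401 - 163814400 = 1, so (x, y) = (12799, 720) solves the equation, and by the theorem it is the least positive solution.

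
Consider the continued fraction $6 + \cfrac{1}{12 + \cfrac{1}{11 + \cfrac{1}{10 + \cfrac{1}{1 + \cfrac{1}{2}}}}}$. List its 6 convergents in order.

Using the convergent recurrence p_i = a_i*p_{i-1} + p_{i-2}, q_i = a_i*q_{i-1} + q_{i-2} with p_{-2}=0, p_{-1}=1, q_{-2}=1, q_{-1}=0:
  i=0: a_0=6, p_0 = 6*1 + 0 = 6, q_0 = 6*0 + 1 = 1.
  i=1: a_1=12, p_1 = 12*6 + 1 = 73, q_1 = 12*1 + 0 = 12.
  i=2: a_2=11, p_2 = 11*73 + 6 = 809, q_2 = 11*12 + 1 = 133.
  i=3: a_3=10, p_3 = 10*809 + 73 = 8163, q_3 = 10*133 + 12 = 1342.
  i=4: a_4=1, p_4 = 1*8163 + 809 = 8972, q_4 = 1*1342 + 133 = 1475.
  i=5: a_5=2, p_5 = 2*8972 + 8163 = 26107, q_5 = 2*1475 + 1342 = 4292.

6/1, 73/12, 809/133, 8163/1342, 8972/1475, 26107/4292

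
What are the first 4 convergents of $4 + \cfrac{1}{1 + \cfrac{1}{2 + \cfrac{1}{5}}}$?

4/1, 5/1, 14/3, 75/16

Using the convergent recurrence p_i = a_i*p_{i-1} + p_{i-2}, q_i = a_i*q_{i-1} + q_{i-2} with p_{-2}=0, p_{-1}=1, q_{-2}=1, q_{-1}=0:
  i=0: a_0=4, p_0 = 4*1 + 0 = 4, q_0 = 4*0 + 1 = 1.
  i=1: a_1=1, p_1 = 1*4 + 1 = 5, q_1 = 1*1 + 0 = 1.
  i=2: a_2=2, p_2 = 2*5 + 4 = 14, q_2 = 2*1 + 1 = 3.
  i=3: a_3=5, p_3 = 5*14 + 5 = 75, q_3 = 5*3 + 1 = 16.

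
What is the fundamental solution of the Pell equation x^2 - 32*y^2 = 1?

(x, y) = (17, 3)

First expand sqrt(32) as a continued fraction. With x_i = (sqrt(32) + m_i)/d_i and (m_0, d_0) = (0, 1): a_0 = floor(sqrt(32)) = 5, since 5^2 = 25 <= 32 < 36 = 6^2.
Iterate m_{i+1} = d_i*a_i - m_i, d_{i+1} = (32 - m_{i+1}^2)/d_i, a_{i+1} = floor((a_0 + m_{i+1})/d_{i+1}):
  m_1 = 1*5 - 0 = 5, d_1 = (32 - 5^2)/1 = 7/1 = 7, a_1 = floor((5 + 5)/7) = 1.
  m_2 = 7*1 - 5 = 2, d_2 = (32 - 2^2)/7 = 28/7 = 4, a_2 = floor((5 + 2)/4) = 1.
  m_3 = 4*1 - 2 = 2, d_3 = (32 - 2^2)/4 = 28/4 = 7, a_3 = floor((5 + 2)/7) = 1.
  m_4 = 7*1 - 2 = 5, d_4 = (32 - 5^2)/7 = 7/7 = 1, a_4 = floor((5 + 5)/1) = 10.
  m_5 = 1*10 - 5 = 5, d_5 = (32 - 5^2)/1 = 7/1 = 7: (m_5, d_5) = (m_1, d_1) = (5, 7), so from here the quotients repeat a_1, ..., a_4; the period length is 4.
So sqrt(32) = [5; (1, 1, 1, 10)] with period length k = 4.
k is even, so the fundamental solution of x^2 - 32y^2 = 1 is (p_{k-1}, q_{k-1}) = (p_3, q_3); compute convergents through index 3.
Convergents (p_i = a_i*p_{i-1} + p_{i-2}, q_i = a_i*q_{i-1} + q_{i-2} with p_{-2}=0, p_{-1}=1, q_{-2}=1, q_{-1}=0):
  i=0: a_0=5, p_0 = 5*1 + 0 = 5, q_0 = 5*0 + 1 = 1.
  i=1: a_1=1, p_1 = 1*5 + 1 = 6, q_1 = 1*1 + 0 = 1.
  i=2: a_2=1, p_2 = 1*6 + 5 = 11, q_2 = 1*1 + 1 = 2.
  i=3: a_3=1, p_3 = 1*11 + 6 = 17, q_3 = 1*2 + 1 = 3.
Check: 17^2 - 32*3^2 = 289 - 288 = 1, so (x, y) = (17, 3) solves the equation, and by the theorem it is the least positive solution.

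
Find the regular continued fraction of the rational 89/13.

Run the Euclidean algorithm on 89 and 13; the successive quotients are the partial quotients a_0, a_1, ... (each step inverts the fractional part left over by the previous one):
  89 = 6*13 + 11, so a_0 = 6.
  13 = 1*11 + 2, so a_1 = 1.
  11 = 5*2 + 1, so a_2 = 5.
  2 = 2*1 + 0, so a_3 = 2.
The remainder reaches 0 after 4 divisions, so the expansion has 4 partial quotients, read off in order.

[6; 1, 5, 2]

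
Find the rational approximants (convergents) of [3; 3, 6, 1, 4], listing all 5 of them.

3/1, 10/3, 63/19, 73/22, 355/107

Using the convergent recurrence p_i = a_i*p_{i-1} + p_{i-2}, q_i = a_i*q_{i-1} + q_{i-2} with p_{-2}=0, p_{-1}=1, q_{-2}=1, q_{-1}=0:
  i=0: a_0=3, p_0 = 3*1 + 0 = 3, q_0 = 3*0 + 1 = 1.
  i=1: a_1=3, p_1 = 3*3 + 1 = 10, q_1 = 3*1 + 0 = 3.
  i=2: a_2=6, p_2 = 6*10 + 3 = 63, q_2 = 6*3 + 1 = 19.
  i=3: a_3=1, p_3 = 1*63 + 10 = 73, q_3 = 1*19 + 3 = 22.
  i=4: a_4=4, p_4 = 4*73 + 63 = 355, q_4 = 4*22 + 19 = 107.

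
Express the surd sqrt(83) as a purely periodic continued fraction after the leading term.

Write x_i = (sqrt(83) + m_i)/d_i with (m_0, d_0) = (0, 1). a_0 = floor(sqrt(83)) = 9, since 9^2 = 81 <= 83 < 100 = 10^2.
Iterate m_{i+1} = d_i*a_i - m_i, d_{i+1} = (83 - m_{i+1}^2)/d_i, a_{i+1} = floor((a_0 + m_{i+1})/d_{i+1}):
  m_1 = 1*9 - 0 = 9, d_1 = (83 - 9^2)/1 = 2/1 = 2, a_1 = floor((9 + 9)/2) = 9.
  m_2 = 2*9 - 9 = 9, d_2 = (83 - 9^2)/2 = 2/2 = 1, a_2 = floor((9 + 9)/1) = 18.
  m_3 = 1*18 - 9 = 9, d_3 = (83 - 9^2)/1 = 2/1 = 2: (m_3, d_3) = (m_1, d_1) = (9, 2), so from here the quotients repeat a_1, a_2; the period length is 2.
Hence the expansion of sqrt(83) is a_0 = 9 followed by the repeating block 9, 18 (period 2).

[9; (9, 18)]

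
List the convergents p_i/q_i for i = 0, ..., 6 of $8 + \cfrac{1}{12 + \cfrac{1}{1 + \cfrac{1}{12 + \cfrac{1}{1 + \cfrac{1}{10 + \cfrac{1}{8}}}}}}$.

8/1, 97/12, 105/13, 1357/168, 1462/181, 15977/1978, 129278/16005

Using the convergent recurrence p_i = a_i*p_{i-1} + p_{i-2}, q_i = a_i*q_{i-1} + q_{i-2} with p_{-2}=0, p_{-1}=1, q_{-2}=1, q_{-1}=0:
  i=0: a_0=8, p_0 = 8*1 + 0 = 8, q_0 = 8*0 + 1 = 1.
  i=1: a_1=12, p_1 = 12*8 + 1 = 97, q_1 = 12*1 + 0 = 12.
  i=2: a_2=1, p_2 = 1*97 + 8 = 105, q_2 = 1*12 + 1 = 13.
  i=3: a_3=12, p_3 = 12*105 + 97 = 1357, q_3 = 12*13 + 12 = 168.
  i=4: a_4=1, p_4 = 1*1357 + 105 = 1462, q_4 = 1*168 + 13 = 181.
  i=5: a_5=10, p_5 = 10*1462 + 1357 = 15977, q_5 = 10*181 + 168 = 1978.
  i=6: a_6=8, p_6 = 8*15977 + 1462 = 129278, q_6 = 8*1978 + 181 = 16005.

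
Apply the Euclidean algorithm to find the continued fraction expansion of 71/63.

Run the Euclidean algorithm on 71 and 63; the successive quotients are the partial quotients a_0, a_1, ... (each step inverts the fractional part left over by the previous one):
  71 = 1*63 + 8, so a_0 = 1.
  63 = 7*8 + 7, so a_1 = 7.
  8 = 1*7 + 1, so a_2 = 1.
  7 = 7*1 + 0, so a_3 = 7.
The remainder reaches 0 after 4 divisions, so the expansion has 4 partial quotients, read off in order.

[1; 7, 1, 7]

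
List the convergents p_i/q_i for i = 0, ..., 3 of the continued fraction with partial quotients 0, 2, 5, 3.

0/1, 1/2, 5/11, 16/35

Using the convergent recurrence p_i = a_i*p_{i-1} + p_{i-2}, q_i = a_i*q_{i-1} + q_{i-2} with p_{-2}=0, p_{-1}=1, q_{-2}=1, q_{-1}=0:
  i=0: a_0=0, p_0 = 0*1 + 0 = 0, q_0 = 0*0 + 1 = 1.
  i=1: a_1=2, p_1 = 2*0 + 1 = 1, q_1 = 2*1 + 0 = 2.
  i=2: a_2=5, p_2 = 5*1 + 0 = 5, q_2 = 5*2 + 1 = 11.
  i=3: a_3=3, p_3 = 3*5 + 1 = 16, q_3 = 3*11 + 2 = 35.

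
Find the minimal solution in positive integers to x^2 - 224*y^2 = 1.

(x, y) = (15, 1)

First expand sqrt(224) as a continued fraction. With x_i = (sqrt(224) + m_i)/d_i and (m_0, d_0) = (0, 1): a_0 = floor(sqrt(224)) = 14, since 14^2 = 196 <= 224 < 225 = 15^2.
Iterate m_{i+1} = d_i*a_i - m_i, d_{i+1} = (224 - m_{i+1}^2)/d_i, a_{i+1} = floor((a_0 + m_{i+1})/d_{i+1}):
  m_1 = 1*14 - 0 = 14, d_1 = (224 - 14^2)/1 = 28/1 = 28, a_1 = floor((14 + 14)/28) = 1.
  m_2 = 28*1 - 14 = 14, d_2 = (224 - 14^2)/28 = 28/28 = 1, a_2 = floor((14 + 14)/1) = 28.
  m_3 = 1*28 - 14 = 14, d_3 = (224 - 14^2)/1 = 28/1 = 28: (m_3, d_3) = (m_1, d_1) = (14, 28), so from here the quotients repeat a_1, a_2; the period length is 2.
So sqrt(224) = [14; (1, 28)] with period length k = 2.
k is even, so the fundamental solution of x^2 - 224y^2 = 1 is (p_{k-1}, q_{k-1}) = (p_1, q_1); compute convergents through index 1.
Convergents (p_i = a_i*p_{i-1} + p_{i-2}, q_i = a_i*q_{i-1} + q_{i-2} with p_{-2}=0, p_{-1}=1, q_{-2}=1, q_{-1}=0):
  i=0: a_0=14, p_0 = 14*1 + 0 = 14, q_0 = 14*0 + 1 = 1.
  i=1: a_1=1, p_1 = 1*14 + 1 = 15, q_1 = 1*1 + 0 = 1.
Check: 15^2 - 224*1^2 = 225 - 224 = 1, so (x, y) = (15, 1) solves the equation, and by the theorem it is the least positive solution.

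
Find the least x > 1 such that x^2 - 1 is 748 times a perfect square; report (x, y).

First expand sqrt(748) as a continued fraction. With x_i = (sqrt(748) + m_i)/d_i and (m_0, d_0) = (0, 1): a_0 = floor(sqrt(748)) = 27, since 27^2 = 729 <= 748 < 784 = 28^2.
Iterate m_{i+1} = d_i*a_i - m_i, d_{i+1} = (748 - m_{i+1}^2)/d_i, a_{i+1} = floor((a_0 + m_{i+1})/d_{i+1}):
  m_1 = 1*27 - 0 = 27, d_1 = (748 - 27^2)/1 = 19/1 = 19, a_1 = floor((27 + 27)/19) = 2.
  m_2 = 19*2 - 27 = 11, d_2 = (748 - 11^2)/19 = 627/19 = 33, a_2 = floor((27 + 11)/33) = 1.
  m_3 = 33*1 - 11 = 22, d_3 = (748 - 22^2)/33 = 264/33 = 8, a_3 = floor((27 + 22)/8) = 6.
  m_4 = 8*6 - 22 = 26, d_4 = (748 - 26^2)/8 = 72/8 = 9, a_4 = floor((27 + 26)/9) = 5.
  m_5 = 9*5 - 26 = 19, d_5 = (748 - 19^2)/9 = 387/9 = 43, a_5 = floor((27 + 19)/43) = 1.
  m_6 = 43*1 - 19 = 24, d_6 = (748 - 24^2)/43 = 172/43 = 4, a_6 = floor((27 + 24)/4) = 12.
  m_7 = 4*12 - 24 = 24, d_7 = (748 - 24^2)/4 = 172/4 = 43, a_7 = floor((27 + 24)/43) = 1.
  m_8 = 43*1 - 24 = 19, d_8 = (748 - 19^2)/43 = 387/43 = 9, a_8 = floor((27 + 19)/9) = 5.
  m_9 = 9*5 - 19 = 26, d_9 = (748 - 26^2)/9 = 72/9 = 8, a_9 = floor((27 + 26)/8) = 6.
  m_10 = 8*6 - 26 = 22, d_10 = (748 - 22^2)/8 = 264/8 = 33, a_10 = floor((27 + 22)/33) = 1.
  m_11 = 33*1 - 22 = 11, d_11 = (748 - 11^2)/33 = 627/33 = 19, a_11 = floor((27 + 11)/19) = 2.
  m_12 = 19*2 - 11 = 27, d_12 = (748 - 27^2)/19 = 19/19 = 1, a_12 = floor((27 + 27)/1) = 54.
  m_13 = 1*54 - 27 = 27, d_13 = (748 - 27^2)/1 = 19/1 = 19: (m_13, d_13) = (m_1, d_1) = (27, 19), so from here the quotients repeat a_1, ..., a_12; the period length is 12.
So sqrt(748) = [27; (2, 1, 6, 5, 1, 12, 1, 5, 6, 1, 2, 54)] with period length k = 12.
k is even, so the fundamental solution of x^2 - 748y^2 = 1 is (p_{k-1}, q_{k-1}) = (p_11, q_11); compute convergents through index 11.
Convergents (p_i = a_i*p_{i-1} + p_{i-2}, q_i = a_i*q_{i-1} + q_{i-2} with p_{-2}=0, p_{-1}=1, q_{-2}=1, q_{-1}=0):
  i=0: a_0=27, p_0 = 27*1 + 0 = 27, q_0 = 27*0 + 1 = 1.
  i=1: a_1=2, p_1 = 2*27 + 1 = 55, q_1 = 2*1 + 0 = 2.
  i=2: a_2=1, p_2 = 1*55 + 27 = 82, q_2 = 1*2 + 1 = 3.
  i=3: a_3=6, p_3 = 6*82 + 55 = 547, q_3 = 6*3 + 2 = 20.
  i=4: a_4=5, p_4 = 5*547 + 82 = 2817, q_4 = 5*20 + 3 = 103.
  i=5: a_5=1, p_5 = 1*2817 + 547 = 3364, q_5 = 1*103 + 20 = 123.
  i=6: a_6=12, p_6 = 12*3364 + 2817 = 43185, q_6 = 12*123 + 103 = 1579.
  i=7: a_7=1, p_7 = 1*43185 + 3364 = 46549, q_7 = 1*1579 + 123 = 1702.
  i=8: a_8=5, p_8 = 5*46549 + 43185 = 275930, q_8 = 5*1702 + 1579 = 10089.
  i=9: a_9=6, p_9 = 6*275930 + 46549 = 1702129, q_9 = 6*10089 + 1702 = 62236.
  i=10: a_10=1, p_10 = 1*1702129 + 275930 = 1978059, q_10 = 1*62236 + 10089 = 72325.
  i=11: a_11=2, p_11 = 2*1978059 + 1702129 = 5658247, q_11 = 2*72325 + 62236 = 206886.
Check: 5658247^2 - 748*206886^2 = 32015759113009 - 32015759113008 = 1, so (x, y) = (5658247, 206886) solves the equation, and by the theorem it is the least positive solution.

(x, y) = (5658247, 206886)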